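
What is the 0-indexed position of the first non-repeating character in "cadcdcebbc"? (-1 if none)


Input: cadcdcebbc
Character frequencies:
  'a': 1
  'b': 2
  'c': 4
  'd': 2
  'e': 1
Scanning left to right for freq == 1:
  Position 0 ('c'): freq=4, skip
  Position 1 ('a'): unique! => answer = 1

1


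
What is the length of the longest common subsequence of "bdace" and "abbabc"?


LCS of "bdace" and "abbabc"
DP table:
           a    b    b    a    b    c
      0    0    0    0    0    0    0
  b   0    0    1    1    1    1    1
  d   0    0    1    1    1    1    1
  a   0    1    1    1    2    2    2
  c   0    1    1    1    2    2    3
  e   0    1    1    1    2    2    3
LCS length = dp[5][6] = 3

3


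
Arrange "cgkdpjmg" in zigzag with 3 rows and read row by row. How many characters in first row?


Zigzag "cgkdpjmg" into 3 rows:
Placing characters:
  'c' => row 0
  'g' => row 1
  'k' => row 2
  'd' => row 1
  'p' => row 0
  'j' => row 1
  'm' => row 2
  'g' => row 1
Rows:
  Row 0: "cp"
  Row 1: "gdjg"
  Row 2: "km"
First row length: 2

2


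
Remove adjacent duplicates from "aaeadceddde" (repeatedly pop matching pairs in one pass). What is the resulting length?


Input: aaeadceddde
Stack-based adjacent duplicate removal:
  Read 'a': push. Stack: a
  Read 'a': matches stack top 'a' => pop. Stack: (empty)
  Read 'e': push. Stack: e
  Read 'a': push. Stack: ea
  Read 'd': push. Stack: ead
  Read 'c': push. Stack: eadc
  Read 'e': push. Stack: eadce
  Read 'd': push. Stack: eadced
  Read 'd': matches stack top 'd' => pop. Stack: eadce
  Read 'd': push. Stack: eadced
  Read 'e': push. Stack: eadcede
Final stack: "eadcede" (length 7)

7


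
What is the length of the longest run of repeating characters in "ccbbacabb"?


Input: "ccbbacabb"
Scanning for longest run:
  Position 1 ('c'): continues run of 'c', length=2
  Position 2 ('b'): new char, reset run to 1
  Position 3 ('b'): continues run of 'b', length=2
  Position 4 ('a'): new char, reset run to 1
  Position 5 ('c'): new char, reset run to 1
  Position 6 ('a'): new char, reset run to 1
  Position 7 ('b'): new char, reset run to 1
  Position 8 ('b'): continues run of 'b', length=2
Longest run: 'c' with length 2

2


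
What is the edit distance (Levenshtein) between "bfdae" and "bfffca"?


Computing edit distance: "bfdae" -> "bfffca"
DP table:
           b    f    f    f    c    a
      0    1    2    3    4    5    6
  b   1    0    1    2    3    4    5
  f   2    1    0    1    2    3    4
  d   3    2    1    1    2    3    4
  a   4    3    2    2    2    3    3
  e   5    4    3    3    3    3    4
Edit distance = dp[5][6] = 4

4


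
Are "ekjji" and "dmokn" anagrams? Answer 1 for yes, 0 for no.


Strings: "ekjji", "dmokn"
Sorted first:  eijjk
Sorted second: dkmno
Differ at position 0: 'e' vs 'd' => not anagrams

0


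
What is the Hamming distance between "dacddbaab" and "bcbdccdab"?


Comparing "dacddbaab" and "bcbdccdab" position by position:
  Position 0: 'd' vs 'b' => differ
  Position 1: 'a' vs 'c' => differ
  Position 2: 'c' vs 'b' => differ
  Position 3: 'd' vs 'd' => same
  Position 4: 'd' vs 'c' => differ
  Position 5: 'b' vs 'c' => differ
  Position 6: 'a' vs 'd' => differ
  Position 7: 'a' vs 'a' => same
  Position 8: 'b' vs 'b' => same
Total differences (Hamming distance): 6

6


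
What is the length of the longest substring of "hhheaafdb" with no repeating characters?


Input: "hhheaafdb"
Sliding window (track last position of each char):
  Position 0 ('h'): window [0,0] length 1 -- new best
  Position 1 ('h'): repeat (last at 0), move window start to 1
  Position 1 ('h'): window [1,1] length 1
  Position 2 ('h'): repeat (last at 1), move window start to 2
  Position 2 ('h'): window [2,2] length 1
  Position 3 ('e'): window [2,3] length 2 -- new best
  Position 4 ('a'): window [2,4] length 3 -- new best
  Position 5 ('a'): repeat (last at 4), move window start to 5
  Position 5 ('a'): window [5,5] length 1
  Position 6 ('f'): window [5,6] length 2
  Position 7 ('d'): window [5,7] length 3
  Position 8 ('b'): window [5,8] length 4 -- new best
Longest substring with no repeats: "afdb" with length 4

4


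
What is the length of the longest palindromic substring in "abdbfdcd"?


Input: "abdbfdcd"
Checking substrings for palindromes:
  [1:4] "bdb" (len 3) => palindrome
  [5:8] "dcd" (len 3) => palindrome
Longest palindromic substring: "bdb" with length 3

3


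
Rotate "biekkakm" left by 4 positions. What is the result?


Input: "biekkakm", rotate left by 4
First 4 characters: "biek"
Remaining characters: "kakm"
Concatenate remaining + first: "kakm" + "biek" = "kakmbiek"

kakmbiek


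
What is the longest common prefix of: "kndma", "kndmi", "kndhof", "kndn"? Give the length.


Words: kndma, kndmi, kndhof, kndn
  Position 0: all 'k' => match
  Position 1: all 'n' => match
  Position 2: all 'd' => match
  Position 3: ('m', 'm', 'h', 'n') => mismatch, stop
LCP = "knd" (length 3)

3


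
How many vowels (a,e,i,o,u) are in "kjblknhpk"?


Input: kjblknhpk
Checking each character:
  'k' at position 0: consonant
  'j' at position 1: consonant
  'b' at position 2: consonant
  'l' at position 3: consonant
  'k' at position 4: consonant
  'n' at position 5: consonant
  'h' at position 6: consonant
  'p' at position 7: consonant
  'k' at position 8: consonant
Total vowels: 0

0


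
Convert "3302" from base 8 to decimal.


Input: "3302" in base 8
Positional expansion:
  Digit '3' (value 3) x 8^3 = 1536
  Digit '3' (value 3) x 8^2 = 192
  Digit '0' (value 0) x 8^1 = 0
  Digit '2' (value 2) x 8^0 = 2
Sum = 1730

1730


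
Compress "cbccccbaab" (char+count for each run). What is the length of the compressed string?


Input: cbccccbaab
Runs:
  'c' x 1 => "c1"
  'b' x 1 => "b1"
  'c' x 4 => "c4"
  'b' x 1 => "b1"
  'a' x 2 => "a2"
  'b' x 1 => "b1"
Compressed: "c1b1c4b1a2b1"
Compressed length: 12

12


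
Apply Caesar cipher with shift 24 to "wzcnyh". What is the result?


Caesar cipher: shift "wzcnyh" by 24
  'w' (pos 22) + 24 = pos 20 = 'u'
  'z' (pos 25) + 24 = pos 23 = 'x'
  'c' (pos 2) + 24 = pos 0 = 'a'
  'n' (pos 13) + 24 = pos 11 = 'l'
  'y' (pos 24) + 24 = pos 22 = 'w'
  'h' (pos 7) + 24 = pos 5 = 'f'
Result: uxalwf

uxalwf


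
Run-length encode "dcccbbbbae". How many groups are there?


Input: dcccbbbbae
Scanning for consecutive runs:
  Group 1: 'd' x 1 (positions 0-0)
  Group 2: 'c' x 3 (positions 1-3)
  Group 3: 'b' x 4 (positions 4-7)
  Group 4: 'a' x 1 (positions 8-8)
  Group 5: 'e' x 1 (positions 9-9)
Total groups: 5

5


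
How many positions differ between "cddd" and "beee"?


Comparing "cddd" and "beee" position by position:
  Position 0: 'c' vs 'b' => DIFFER
  Position 1: 'd' vs 'e' => DIFFER
  Position 2: 'd' vs 'e' => DIFFER
  Position 3: 'd' vs 'e' => DIFFER
Positions that differ: 4

4


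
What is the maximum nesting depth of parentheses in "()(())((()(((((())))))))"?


Input: "()(())((()(((((())))))))"
Tracking depth:
  Position 0 '(': depth becomes 1
  Position 1 ')': depth becomes 0
  Position 2 '(': depth becomes 1
  Position 3 '(': depth becomes 2
  Position 4 ')': depth becomes 1
  Position 5 ')': depth becomes 0
  Position 6 '(': depth becomes 1
  Position 7 '(': depth becomes 2
  Position 8 '(': depth becomes 3
  Position 9 ')': depth becomes 2
  Position 10 '(': depth becomes 3
  Position 11 '(': depth becomes 4
  Position 12 '(': depth becomes 5
  Position 13 '(': depth becomes 6
  Position 14 '(': depth becomes 7
  Position 15 '(': depth becomes 8
  Position 16 ')': depth becomes 7
  Position 17 ')': depth becomes 6
  Position 18 ')': depth becomes 5
  Position 19 ')': depth becomes 4
  Position 20 ')': depth becomes 3
  Position 21 ')': depth becomes 2
  Position 22 ')': depth becomes 1
  Position 23 ')': depth becomes 0
Maximum depth reached: 8

8


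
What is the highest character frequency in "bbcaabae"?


Input: bbcaabae
Character counts:
  'a': 3
  'b': 3
  'c': 1
  'e': 1
Maximum frequency: 3

3


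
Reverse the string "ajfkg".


Input: ajfkg
Reading characters right to left:
  Position 4: 'g'
  Position 3: 'k'
  Position 2: 'f'
  Position 1: 'j'
  Position 0: 'a'
Reversed: gkfja

gkfja


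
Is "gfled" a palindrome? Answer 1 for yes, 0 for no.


Input: gfled
Reversed: delfg
  Compare pos 0 ('g') with pos 4 ('d'): MISMATCH
  Compare pos 1 ('f') with pos 3 ('e'): MISMATCH
Result: not a palindrome

0


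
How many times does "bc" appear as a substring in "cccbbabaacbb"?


Searching for "bc" in "cccbbabaacbb"
Scanning each position:
  Position 0: "cc" => no
  Position 1: "cc" => no
  Position 2: "cb" => no
  Position 3: "bb" => no
  Position 4: "ba" => no
  Position 5: "ab" => no
  Position 6: "ba" => no
  Position 7: "aa" => no
  Position 8: "ac" => no
  Position 9: "cb" => no
  Position 10: "bb" => no
Total occurrences: 0

0


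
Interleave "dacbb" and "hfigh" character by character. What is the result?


Interleaving "dacbb" and "hfigh":
  Position 0: 'd' from first, 'h' from second => "dh"
  Position 1: 'a' from first, 'f' from second => "af"
  Position 2: 'c' from first, 'i' from second => "ci"
  Position 3: 'b' from first, 'g' from second => "bg"
  Position 4: 'b' from first, 'h' from second => "bh"
Result: dhafcibgbh

dhafcibgbh


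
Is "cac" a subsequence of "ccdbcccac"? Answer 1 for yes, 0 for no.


Check if "cac" is a subsequence of "ccdbcccac"
Greedy scan:
  Position 0 ('c'): matches sub[0] = 'c'
  Position 1 ('c'): no match needed
  Position 2 ('d'): no match needed
  Position 3 ('b'): no match needed
  Position 4 ('c'): no match needed
  Position 5 ('c'): no match needed
  Position 6 ('c'): no match needed
  Position 7 ('a'): matches sub[1] = 'a'
  Position 8 ('c'): matches sub[2] = 'c'
All 3 characters matched => is a subsequence

1


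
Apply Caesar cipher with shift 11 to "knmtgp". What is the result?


Caesar cipher: shift "knmtgp" by 11
  'k' (pos 10) + 11 = pos 21 = 'v'
  'n' (pos 13) + 11 = pos 24 = 'y'
  'm' (pos 12) + 11 = pos 23 = 'x'
  't' (pos 19) + 11 = pos 4 = 'e'
  'g' (pos 6) + 11 = pos 17 = 'r'
  'p' (pos 15) + 11 = pos 0 = 'a'
Result: vyxera

vyxera


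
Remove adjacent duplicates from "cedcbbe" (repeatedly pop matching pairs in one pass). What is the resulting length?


Input: cedcbbe
Stack-based adjacent duplicate removal:
  Read 'c': push. Stack: c
  Read 'e': push. Stack: ce
  Read 'd': push. Stack: ced
  Read 'c': push. Stack: cedc
  Read 'b': push. Stack: cedcb
  Read 'b': matches stack top 'b' => pop. Stack: cedc
  Read 'e': push. Stack: cedce
Final stack: "cedce" (length 5)

5


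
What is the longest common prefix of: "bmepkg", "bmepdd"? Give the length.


Words: bmepkg, bmepdd
  Position 0: all 'b' => match
  Position 1: all 'm' => match
  Position 2: all 'e' => match
  Position 3: all 'p' => match
  Position 4: ('k', 'd') => mismatch, stop
LCP = "bmep" (length 4)

4


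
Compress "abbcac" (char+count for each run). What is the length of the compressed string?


Input: abbcac
Runs:
  'a' x 1 => "a1"
  'b' x 2 => "b2"
  'c' x 1 => "c1"
  'a' x 1 => "a1"
  'c' x 1 => "c1"
Compressed: "a1b2c1a1c1"
Compressed length: 10

10


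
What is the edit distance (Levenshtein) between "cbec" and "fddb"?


Computing edit distance: "cbec" -> "fddb"
DP table:
           f    d    d    b
      0    1    2    3    4
  c   1    1    2    3    4
  b   2    2    2    3    3
  e   3    3    3    3    4
  c   4    4    4    4    4
Edit distance = dp[4][4] = 4

4


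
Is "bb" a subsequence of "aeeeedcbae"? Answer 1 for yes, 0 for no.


Check if "bb" is a subsequence of "aeeeedcbae"
Greedy scan:
  Position 0 ('a'): no match needed
  Position 1 ('e'): no match needed
  Position 2 ('e'): no match needed
  Position 3 ('e'): no match needed
  Position 4 ('e'): no match needed
  Position 5 ('d'): no match needed
  Position 6 ('c'): no match needed
  Position 7 ('b'): matches sub[0] = 'b'
  Position 8 ('a'): no match needed
  Position 9 ('e'): no match needed
Only matched 1/2 characters => not a subsequence

0


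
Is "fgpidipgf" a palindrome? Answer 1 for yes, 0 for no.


Input: fgpidipgf
Reversed: fgpidipgf
  Compare pos 0 ('f') with pos 8 ('f'): match
  Compare pos 1 ('g') with pos 7 ('g'): match
  Compare pos 2 ('p') with pos 6 ('p'): match
  Compare pos 3 ('i') with pos 5 ('i'): match
Result: palindrome

1


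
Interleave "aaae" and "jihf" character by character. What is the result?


Interleaving "aaae" and "jihf":
  Position 0: 'a' from first, 'j' from second => "aj"
  Position 1: 'a' from first, 'i' from second => "ai"
  Position 2: 'a' from first, 'h' from second => "ah"
  Position 3: 'e' from first, 'f' from second => "ef"
Result: ajaiahef

ajaiahef


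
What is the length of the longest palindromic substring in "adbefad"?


Input: "adbefad"
Checking substrings for palindromes:
  No multi-char palindromic substrings found
Longest palindromic substring: "a" with length 1

1


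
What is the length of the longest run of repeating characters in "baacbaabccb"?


Input: "baacbaabccb"
Scanning for longest run:
  Position 1 ('a'): new char, reset run to 1
  Position 2 ('a'): continues run of 'a', length=2
  Position 3 ('c'): new char, reset run to 1
  Position 4 ('b'): new char, reset run to 1
  Position 5 ('a'): new char, reset run to 1
  Position 6 ('a'): continues run of 'a', length=2
  Position 7 ('b'): new char, reset run to 1
  Position 8 ('c'): new char, reset run to 1
  Position 9 ('c'): continues run of 'c', length=2
  Position 10 ('b'): new char, reset run to 1
Longest run: 'a' with length 2

2


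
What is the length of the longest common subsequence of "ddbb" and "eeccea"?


LCS of "ddbb" and "eeccea"
DP table:
           e    e    c    c    e    a
      0    0    0    0    0    0    0
  d   0    0    0    0    0    0    0
  d   0    0    0    0    0    0    0
  b   0    0    0    0    0    0    0
  b   0    0    0    0    0    0    0
LCS length = dp[4][6] = 0

0


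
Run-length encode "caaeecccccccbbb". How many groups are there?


Input: caaeecccccccbbb
Scanning for consecutive runs:
  Group 1: 'c' x 1 (positions 0-0)
  Group 2: 'a' x 2 (positions 1-2)
  Group 3: 'e' x 2 (positions 3-4)
  Group 4: 'c' x 7 (positions 5-11)
  Group 5: 'b' x 3 (positions 12-14)
Total groups: 5

5


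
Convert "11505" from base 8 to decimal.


Input: "11505" in base 8
Positional expansion:
  Digit '1' (value 1) x 8^4 = 4096
  Digit '1' (value 1) x 8^3 = 512
  Digit '5' (value 5) x 8^2 = 320
  Digit '0' (value 0) x 8^1 = 0
  Digit '5' (value 5) x 8^0 = 5
Sum = 4933

4933


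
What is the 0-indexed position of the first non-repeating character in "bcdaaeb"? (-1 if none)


Input: bcdaaeb
Character frequencies:
  'a': 2
  'b': 2
  'c': 1
  'd': 1
  'e': 1
Scanning left to right for freq == 1:
  Position 0 ('b'): freq=2, skip
  Position 1 ('c'): unique! => answer = 1

1


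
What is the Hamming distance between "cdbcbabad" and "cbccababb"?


Comparing "cdbcbabad" and "cbccababb" position by position:
  Position 0: 'c' vs 'c' => same
  Position 1: 'd' vs 'b' => differ
  Position 2: 'b' vs 'c' => differ
  Position 3: 'c' vs 'c' => same
  Position 4: 'b' vs 'a' => differ
  Position 5: 'a' vs 'b' => differ
  Position 6: 'b' vs 'a' => differ
  Position 7: 'a' vs 'b' => differ
  Position 8: 'd' vs 'b' => differ
Total differences (Hamming distance): 7

7


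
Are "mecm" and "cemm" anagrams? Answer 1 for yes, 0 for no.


Strings: "mecm", "cemm"
Sorted first:  cemm
Sorted second: cemm
Sorted forms match => anagrams

1


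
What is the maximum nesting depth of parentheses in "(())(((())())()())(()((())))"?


Input: "(())(((())())()())(()((())))"
Tracking depth:
  Position 0 '(': depth becomes 1
  Position 1 '(': depth becomes 2
  Position 2 ')': depth becomes 1
  Position 3 ')': depth becomes 0
  Position 4 '(': depth becomes 1
  Position 5 '(': depth becomes 2
  Position 6 '(': depth becomes 3
  Position 7 '(': depth becomes 4
  Position 8 ')': depth becomes 3
  Position 9 ')': depth becomes 2
  Position 10 '(': depth becomes 3
  Position 11 ')': depth becomes 2
  Position 12 ')': depth becomes 1
  Position 13 '(': depth becomes 2
  Position 14 ')': depth becomes 1
  Position 15 '(': depth becomes 2
  Position 16 ')': depth becomes 1
  Position 17 ')': depth becomes 0
  Position 18 '(': depth becomes 1
  Position 19 '(': depth becomes 2
  Position 20 ')': depth becomes 1
  Position 21 '(': depth becomes 2
  Position 22 '(': depth becomes 3
  Position 23 '(': depth becomes 4
  Position 24 ')': depth becomes 3
  Position 25 ')': depth becomes 2
  Position 26 ')': depth becomes 1
  Position 27 ')': depth becomes 0
Maximum depth reached: 4

4


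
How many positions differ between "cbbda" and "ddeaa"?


Comparing "cbbda" and "ddeaa" position by position:
  Position 0: 'c' vs 'd' => DIFFER
  Position 1: 'b' vs 'd' => DIFFER
  Position 2: 'b' vs 'e' => DIFFER
  Position 3: 'd' vs 'a' => DIFFER
  Position 4: 'a' vs 'a' => same
Positions that differ: 4

4


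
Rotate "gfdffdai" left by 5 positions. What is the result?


Input: "gfdffdai", rotate left by 5
First 5 characters: "gfdff"
Remaining characters: "dai"
Concatenate remaining + first: "dai" + "gfdff" = "daigfdff"

daigfdff


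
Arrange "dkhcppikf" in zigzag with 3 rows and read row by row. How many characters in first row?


Zigzag "dkhcppikf" into 3 rows:
Placing characters:
  'd' => row 0
  'k' => row 1
  'h' => row 2
  'c' => row 1
  'p' => row 0
  'p' => row 1
  'i' => row 2
  'k' => row 1
  'f' => row 0
Rows:
  Row 0: "dpf"
  Row 1: "kcpk"
  Row 2: "hi"
First row length: 3

3


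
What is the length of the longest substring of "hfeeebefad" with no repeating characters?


Input: "hfeeebefad"
Sliding window (track last position of each char):
  Position 0 ('h'): window [0,0] length 1 -- new best
  Position 1 ('f'): window [0,1] length 2 -- new best
  Position 2 ('e'): window [0,2] length 3 -- new best
  Position 3 ('e'): repeat (last at 2), move window start to 3
  Position 3 ('e'): window [3,3] length 1
  Position 4 ('e'): repeat (last at 3), move window start to 4
  Position 4 ('e'): window [4,4] length 1
  Position 5 ('b'): window [4,5] length 2
  Position 6 ('e'): repeat (last at 4), move window start to 5
  Position 6 ('e'): window [5,6] length 2
  Position 7 ('f'): window [5,7] length 3
  Position 8 ('a'): window [5,8] length 4 -- new best
  Position 9 ('d'): window [5,9] length 5 -- new best
Longest substring with no repeats: "befad" with length 5

5


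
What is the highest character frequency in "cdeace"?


Input: cdeace
Character counts:
  'a': 1
  'c': 2
  'd': 1
  'e': 2
Maximum frequency: 2

2


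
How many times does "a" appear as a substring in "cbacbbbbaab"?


Searching for "a" in "cbacbbbbaab"
Scanning each position:
  Position 0: "c" => no
  Position 1: "b" => no
  Position 2: "a" => MATCH
  Position 3: "c" => no
  Position 4: "b" => no
  Position 5: "b" => no
  Position 6: "b" => no
  Position 7: "b" => no
  Position 8: "a" => MATCH
  Position 9: "a" => MATCH
  Position 10: "b" => no
Total occurrences: 3

3


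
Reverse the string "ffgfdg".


Input: ffgfdg
Reading characters right to left:
  Position 5: 'g'
  Position 4: 'd'
  Position 3: 'f'
  Position 2: 'g'
  Position 1: 'f'
  Position 0: 'f'
Reversed: gdfgff

gdfgff


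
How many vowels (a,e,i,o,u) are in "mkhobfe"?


Input: mkhobfe
Checking each character:
  'm' at position 0: consonant
  'k' at position 1: consonant
  'h' at position 2: consonant
  'o' at position 3: vowel (running total: 1)
  'b' at position 4: consonant
  'f' at position 5: consonant
  'e' at position 6: vowel (running total: 2)
Total vowels: 2

2


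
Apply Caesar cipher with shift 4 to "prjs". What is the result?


Caesar cipher: shift "prjs" by 4
  'p' (pos 15) + 4 = pos 19 = 't'
  'r' (pos 17) + 4 = pos 21 = 'v'
  'j' (pos 9) + 4 = pos 13 = 'n'
  's' (pos 18) + 4 = pos 22 = 'w'
Result: tvnw

tvnw


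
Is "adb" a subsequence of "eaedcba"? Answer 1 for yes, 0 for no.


Check if "adb" is a subsequence of "eaedcba"
Greedy scan:
  Position 0 ('e'): no match needed
  Position 1 ('a'): matches sub[0] = 'a'
  Position 2 ('e'): no match needed
  Position 3 ('d'): matches sub[1] = 'd'
  Position 4 ('c'): no match needed
  Position 5 ('b'): matches sub[2] = 'b'
  Position 6 ('a'): no match needed
All 3 characters matched => is a subsequence

1


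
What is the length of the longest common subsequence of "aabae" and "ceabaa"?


LCS of "aabae" and "ceabaa"
DP table:
           c    e    a    b    a    a
      0    0    0    0    0    0    0
  a   0    0    0    1    1    1    1
  a   0    0    0    1    1    2    2
  b   0    0    0    1    2    2    2
  a   0    0    0    1    2    3    3
  e   0    0    1    1    2    3    3
LCS length = dp[5][6] = 3

3


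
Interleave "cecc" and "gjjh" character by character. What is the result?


Interleaving "cecc" and "gjjh":
  Position 0: 'c' from first, 'g' from second => "cg"
  Position 1: 'e' from first, 'j' from second => "ej"
  Position 2: 'c' from first, 'j' from second => "cj"
  Position 3: 'c' from first, 'h' from second => "ch"
Result: cgejcjch

cgejcjch


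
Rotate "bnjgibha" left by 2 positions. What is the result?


Input: "bnjgibha", rotate left by 2
First 2 characters: "bn"
Remaining characters: "jgibha"
Concatenate remaining + first: "jgibha" + "bn" = "jgibhabn"

jgibhabn


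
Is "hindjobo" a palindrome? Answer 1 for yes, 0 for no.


Input: hindjobo
Reversed: obojdnih
  Compare pos 0 ('h') with pos 7 ('o'): MISMATCH
  Compare pos 1 ('i') with pos 6 ('b'): MISMATCH
  Compare pos 2 ('n') with pos 5 ('o'): MISMATCH
  Compare pos 3 ('d') with pos 4 ('j'): MISMATCH
Result: not a palindrome

0


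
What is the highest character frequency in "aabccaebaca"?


Input: aabccaebaca
Character counts:
  'a': 5
  'b': 2
  'c': 3
  'e': 1
Maximum frequency: 5

5


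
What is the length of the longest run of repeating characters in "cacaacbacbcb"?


Input: "cacaacbacbcb"
Scanning for longest run:
  Position 1 ('a'): new char, reset run to 1
  Position 2 ('c'): new char, reset run to 1
  Position 3 ('a'): new char, reset run to 1
  Position 4 ('a'): continues run of 'a', length=2
  Position 5 ('c'): new char, reset run to 1
  Position 6 ('b'): new char, reset run to 1
  Position 7 ('a'): new char, reset run to 1
  Position 8 ('c'): new char, reset run to 1
  Position 9 ('b'): new char, reset run to 1
  Position 10 ('c'): new char, reset run to 1
  Position 11 ('b'): new char, reset run to 1
Longest run: 'a' with length 2

2


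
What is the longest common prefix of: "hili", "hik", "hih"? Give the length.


Words: hili, hik, hih
  Position 0: all 'h' => match
  Position 1: all 'i' => match
  Position 2: ('l', 'k', 'h') => mismatch, stop
LCP = "hi" (length 2)

2


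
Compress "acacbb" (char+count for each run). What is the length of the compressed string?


Input: acacbb
Runs:
  'a' x 1 => "a1"
  'c' x 1 => "c1"
  'a' x 1 => "a1"
  'c' x 1 => "c1"
  'b' x 2 => "b2"
Compressed: "a1c1a1c1b2"
Compressed length: 10

10


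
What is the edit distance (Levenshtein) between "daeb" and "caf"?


Computing edit distance: "daeb" -> "caf"
DP table:
           c    a    f
      0    1    2    3
  d   1    1    2    3
  a   2    2    1    2
  e   3    3    2    2
  b   4    4    3    3
Edit distance = dp[4][3] = 3

3


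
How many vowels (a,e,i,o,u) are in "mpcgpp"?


Input: mpcgpp
Checking each character:
  'm' at position 0: consonant
  'p' at position 1: consonant
  'c' at position 2: consonant
  'g' at position 3: consonant
  'p' at position 4: consonant
  'p' at position 5: consonant
Total vowels: 0

0


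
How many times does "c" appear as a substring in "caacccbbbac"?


Searching for "c" in "caacccbbbac"
Scanning each position:
  Position 0: "c" => MATCH
  Position 1: "a" => no
  Position 2: "a" => no
  Position 3: "c" => MATCH
  Position 4: "c" => MATCH
  Position 5: "c" => MATCH
  Position 6: "b" => no
  Position 7: "b" => no
  Position 8: "b" => no
  Position 9: "a" => no
  Position 10: "c" => MATCH
Total occurrences: 5

5


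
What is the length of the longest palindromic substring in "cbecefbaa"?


Input: "cbecefbaa"
Checking substrings for palindromes:
  [2:5] "ece" (len 3) => palindrome
  [7:9] "aa" (len 2) => palindrome
Longest palindromic substring: "ece" with length 3

3


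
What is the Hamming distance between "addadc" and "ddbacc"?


Comparing "addadc" and "ddbacc" position by position:
  Position 0: 'a' vs 'd' => differ
  Position 1: 'd' vs 'd' => same
  Position 2: 'd' vs 'b' => differ
  Position 3: 'a' vs 'a' => same
  Position 4: 'd' vs 'c' => differ
  Position 5: 'c' vs 'c' => same
Total differences (Hamming distance): 3

3


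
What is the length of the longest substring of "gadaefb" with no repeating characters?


Input: "gadaefb"
Sliding window (track last position of each char):
  Position 0 ('g'): window [0,0] length 1 -- new best
  Position 1 ('a'): window [0,1] length 2 -- new best
  Position 2 ('d'): window [0,2] length 3 -- new best
  Position 3 ('a'): repeat (last at 1), move window start to 2
  Position 3 ('a'): window [2,3] length 2
  Position 4 ('e'): window [2,4] length 3
  Position 5 ('f'): window [2,5] length 4 -- new best
  Position 6 ('b'): window [2,6] length 5 -- new best
Longest substring with no repeats: "daefb" with length 5

5


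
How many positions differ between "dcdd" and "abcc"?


Comparing "dcdd" and "abcc" position by position:
  Position 0: 'd' vs 'a' => DIFFER
  Position 1: 'c' vs 'b' => DIFFER
  Position 2: 'd' vs 'c' => DIFFER
  Position 3: 'd' vs 'c' => DIFFER
Positions that differ: 4

4


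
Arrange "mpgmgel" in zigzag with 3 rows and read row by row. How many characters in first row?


Zigzag "mpgmgel" into 3 rows:
Placing characters:
  'm' => row 0
  'p' => row 1
  'g' => row 2
  'm' => row 1
  'g' => row 0
  'e' => row 1
  'l' => row 2
Rows:
  Row 0: "mg"
  Row 1: "pme"
  Row 2: "gl"
First row length: 2

2


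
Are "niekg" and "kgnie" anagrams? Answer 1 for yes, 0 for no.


Strings: "niekg", "kgnie"
Sorted first:  egikn
Sorted second: egikn
Sorted forms match => anagrams

1


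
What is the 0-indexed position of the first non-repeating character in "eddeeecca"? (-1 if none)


Input: eddeeecca
Character frequencies:
  'a': 1
  'c': 2
  'd': 2
  'e': 4
Scanning left to right for freq == 1:
  Position 0 ('e'): freq=4, skip
  Position 1 ('d'): freq=2, skip
  Position 2 ('d'): freq=2, skip
  Position 3 ('e'): freq=4, skip
  Position 4 ('e'): freq=4, skip
  Position 5 ('e'): freq=4, skip
  Position 6 ('c'): freq=2, skip
  Position 7 ('c'): freq=2, skip
  Position 8 ('a'): unique! => answer = 8

8


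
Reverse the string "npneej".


Input: npneej
Reading characters right to left:
  Position 5: 'j'
  Position 4: 'e'
  Position 3: 'e'
  Position 2: 'n'
  Position 1: 'p'
  Position 0: 'n'
Reversed: jeenpn

jeenpn


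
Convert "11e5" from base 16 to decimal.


Input: "11e5" in base 16
Positional expansion:
  Digit '1' (value 1) x 16^3 = 4096
  Digit '1' (value 1) x 16^2 = 256
  Digit 'e' (value 14) x 16^1 = 224
  Digit '5' (value 5) x 16^0 = 5
Sum = 4581

4581


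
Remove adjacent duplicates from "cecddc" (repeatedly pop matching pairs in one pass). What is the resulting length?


Input: cecddc
Stack-based adjacent duplicate removal:
  Read 'c': push. Stack: c
  Read 'e': push. Stack: ce
  Read 'c': push. Stack: cec
  Read 'd': push. Stack: cecd
  Read 'd': matches stack top 'd' => pop. Stack: cec
  Read 'c': matches stack top 'c' => pop. Stack: ce
Final stack: "ce" (length 2)

2


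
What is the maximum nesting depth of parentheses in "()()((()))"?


Input: "()()((()))"
Tracking depth:
  Position 0 '(': depth becomes 1
  Position 1 ')': depth becomes 0
  Position 2 '(': depth becomes 1
  Position 3 ')': depth becomes 0
  Position 4 '(': depth becomes 1
  Position 5 '(': depth becomes 2
  Position 6 '(': depth becomes 3
  Position 7 ')': depth becomes 2
  Position 8 ')': depth becomes 1
  Position 9 ')': depth becomes 0
Maximum depth reached: 3

3


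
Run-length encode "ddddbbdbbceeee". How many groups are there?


Input: ddddbbdbbceeee
Scanning for consecutive runs:
  Group 1: 'd' x 4 (positions 0-3)
  Group 2: 'b' x 2 (positions 4-5)
  Group 3: 'd' x 1 (positions 6-6)
  Group 4: 'b' x 2 (positions 7-8)
  Group 5: 'c' x 1 (positions 9-9)
  Group 6: 'e' x 4 (positions 10-13)
Total groups: 6

6


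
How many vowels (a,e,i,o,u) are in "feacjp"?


Input: feacjp
Checking each character:
  'f' at position 0: consonant
  'e' at position 1: vowel (running total: 1)
  'a' at position 2: vowel (running total: 2)
  'c' at position 3: consonant
  'j' at position 4: consonant
  'p' at position 5: consonant
Total vowels: 2

2


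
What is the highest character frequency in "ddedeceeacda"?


Input: ddedeceeacda
Character counts:
  'a': 2
  'c': 2
  'd': 4
  'e': 4
Maximum frequency: 4

4


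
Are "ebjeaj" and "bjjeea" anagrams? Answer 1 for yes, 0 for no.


Strings: "ebjeaj", "bjjeea"
Sorted first:  abeejj
Sorted second: abeejj
Sorted forms match => anagrams

1


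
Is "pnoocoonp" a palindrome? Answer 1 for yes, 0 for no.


Input: pnoocoonp
Reversed: pnoocoonp
  Compare pos 0 ('p') with pos 8 ('p'): match
  Compare pos 1 ('n') with pos 7 ('n'): match
  Compare pos 2 ('o') with pos 6 ('o'): match
  Compare pos 3 ('o') with pos 5 ('o'): match
Result: palindrome

1


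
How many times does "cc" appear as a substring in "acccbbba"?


Searching for "cc" in "acccbbba"
Scanning each position:
  Position 0: "ac" => no
  Position 1: "cc" => MATCH
  Position 2: "cc" => MATCH
  Position 3: "cb" => no
  Position 4: "bb" => no
  Position 5: "bb" => no
  Position 6: "ba" => no
Total occurrences: 2

2


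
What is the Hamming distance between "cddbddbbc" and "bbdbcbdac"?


Comparing "cddbddbbc" and "bbdbcbdac" position by position:
  Position 0: 'c' vs 'b' => differ
  Position 1: 'd' vs 'b' => differ
  Position 2: 'd' vs 'd' => same
  Position 3: 'b' vs 'b' => same
  Position 4: 'd' vs 'c' => differ
  Position 5: 'd' vs 'b' => differ
  Position 6: 'b' vs 'd' => differ
  Position 7: 'b' vs 'a' => differ
  Position 8: 'c' vs 'c' => same
Total differences (Hamming distance): 6

6


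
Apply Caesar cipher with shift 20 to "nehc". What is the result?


Caesar cipher: shift "nehc" by 20
  'n' (pos 13) + 20 = pos 7 = 'h'
  'e' (pos 4) + 20 = pos 24 = 'y'
  'h' (pos 7) + 20 = pos 1 = 'b'
  'c' (pos 2) + 20 = pos 22 = 'w'
Result: hybw

hybw


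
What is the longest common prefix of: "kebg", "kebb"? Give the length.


Words: kebg, kebb
  Position 0: all 'k' => match
  Position 1: all 'e' => match
  Position 2: all 'b' => match
  Position 3: ('g', 'b') => mismatch, stop
LCP = "keb" (length 3)

3


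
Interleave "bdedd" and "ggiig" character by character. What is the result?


Interleaving "bdedd" and "ggiig":
  Position 0: 'b' from first, 'g' from second => "bg"
  Position 1: 'd' from first, 'g' from second => "dg"
  Position 2: 'e' from first, 'i' from second => "ei"
  Position 3: 'd' from first, 'i' from second => "di"
  Position 4: 'd' from first, 'g' from second => "dg"
Result: bgdgeididg

bgdgeididg


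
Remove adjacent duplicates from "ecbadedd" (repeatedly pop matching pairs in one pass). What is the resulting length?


Input: ecbadedd
Stack-based adjacent duplicate removal:
  Read 'e': push. Stack: e
  Read 'c': push. Stack: ec
  Read 'b': push. Stack: ecb
  Read 'a': push. Stack: ecba
  Read 'd': push. Stack: ecbad
  Read 'e': push. Stack: ecbade
  Read 'd': push. Stack: ecbaded
  Read 'd': matches stack top 'd' => pop. Stack: ecbade
Final stack: "ecbade" (length 6)

6


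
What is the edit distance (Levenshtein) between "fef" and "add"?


Computing edit distance: "fef" -> "add"
DP table:
           a    d    d
      0    1    2    3
  f   1    1    2    3
  e   2    2    2    3
  f   3    3    3    3
Edit distance = dp[3][3] = 3

3


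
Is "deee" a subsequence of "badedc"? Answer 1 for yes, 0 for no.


Check if "deee" is a subsequence of "badedc"
Greedy scan:
  Position 0 ('b'): no match needed
  Position 1 ('a'): no match needed
  Position 2 ('d'): matches sub[0] = 'd'
  Position 3 ('e'): matches sub[1] = 'e'
  Position 4 ('d'): no match needed
  Position 5 ('c'): no match needed
Only matched 2/4 characters => not a subsequence

0


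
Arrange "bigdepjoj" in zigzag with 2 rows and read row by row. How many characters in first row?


Zigzag "bigdepjoj" into 2 rows:
Placing characters:
  'b' => row 0
  'i' => row 1
  'g' => row 0
  'd' => row 1
  'e' => row 0
  'p' => row 1
  'j' => row 0
  'o' => row 1
  'j' => row 0
Rows:
  Row 0: "bgejj"
  Row 1: "idpo"
First row length: 5

5


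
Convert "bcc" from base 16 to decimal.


Input: "bcc" in base 16
Positional expansion:
  Digit 'b' (value 11) x 16^2 = 2816
  Digit 'c' (value 12) x 16^1 = 192
  Digit 'c' (value 12) x 16^0 = 12
Sum = 3020

3020


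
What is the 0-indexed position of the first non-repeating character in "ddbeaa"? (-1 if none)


Input: ddbeaa
Character frequencies:
  'a': 2
  'b': 1
  'd': 2
  'e': 1
Scanning left to right for freq == 1:
  Position 0 ('d'): freq=2, skip
  Position 1 ('d'): freq=2, skip
  Position 2 ('b'): unique! => answer = 2

2


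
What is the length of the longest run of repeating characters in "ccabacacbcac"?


Input: "ccabacacbcac"
Scanning for longest run:
  Position 1 ('c'): continues run of 'c', length=2
  Position 2 ('a'): new char, reset run to 1
  Position 3 ('b'): new char, reset run to 1
  Position 4 ('a'): new char, reset run to 1
  Position 5 ('c'): new char, reset run to 1
  Position 6 ('a'): new char, reset run to 1
  Position 7 ('c'): new char, reset run to 1
  Position 8 ('b'): new char, reset run to 1
  Position 9 ('c'): new char, reset run to 1
  Position 10 ('a'): new char, reset run to 1
  Position 11 ('c'): new char, reset run to 1
Longest run: 'c' with length 2

2


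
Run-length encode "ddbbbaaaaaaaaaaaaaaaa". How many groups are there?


Input: ddbbbaaaaaaaaaaaaaaaa
Scanning for consecutive runs:
  Group 1: 'd' x 2 (positions 0-1)
  Group 2: 'b' x 3 (positions 2-4)
  Group 3: 'a' x 16 (positions 5-20)
Total groups: 3

3


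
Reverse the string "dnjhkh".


Input: dnjhkh
Reading characters right to left:
  Position 5: 'h'
  Position 4: 'k'
  Position 3: 'h'
  Position 2: 'j'
  Position 1: 'n'
  Position 0: 'd'
Reversed: hkhjnd

hkhjnd


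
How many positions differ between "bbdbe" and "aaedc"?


Comparing "bbdbe" and "aaedc" position by position:
  Position 0: 'b' vs 'a' => DIFFER
  Position 1: 'b' vs 'a' => DIFFER
  Position 2: 'd' vs 'e' => DIFFER
  Position 3: 'b' vs 'd' => DIFFER
  Position 4: 'e' vs 'c' => DIFFER
Positions that differ: 5

5


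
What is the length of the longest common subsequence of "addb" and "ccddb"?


LCS of "addb" and "ccddb"
DP table:
           c    c    d    d    b
      0    0    0    0    0    0
  a   0    0    0    0    0    0
  d   0    0    0    1    1    1
  d   0    0    0    1    2    2
  b   0    0    0    1    2    3
LCS length = dp[4][5] = 3

3


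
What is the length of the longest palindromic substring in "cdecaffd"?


Input: "cdecaffd"
Checking substrings for palindromes:
  [5:7] "ff" (len 2) => palindrome
Longest palindromic substring: "ff" with length 2

2


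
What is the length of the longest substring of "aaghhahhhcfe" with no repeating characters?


Input: "aaghhahhhcfe"
Sliding window (track last position of each char):
  Position 0 ('a'): window [0,0] length 1 -- new best
  Position 1 ('a'): repeat (last at 0), move window start to 1
  Position 1 ('a'): window [1,1] length 1
  Position 2 ('g'): window [1,2] length 2 -- new best
  Position 3 ('h'): window [1,3] length 3 -- new best
  Position 4 ('h'): repeat (last at 3), move window start to 4
  Position 4 ('h'): window [4,4] length 1
  Position 5 ('a'): window [4,5] length 2
  Position 6 ('h'): repeat (last at 4), move window start to 5
  Position 6 ('h'): window [5,6] length 2
  Position 7 ('h'): repeat (last at 6), move window start to 7
  Position 7 ('h'): window [7,7] length 1
  Position 8 ('h'): repeat (last at 7), move window start to 8
  Position 8 ('h'): window [8,8] length 1
  Position 9 ('c'): window [8,9] length 2
  Position 10 ('f'): window [8,10] length 3
  Position 11 ('e'): window [8,11] length 4 -- new best
Longest substring with no repeats: "hcfe" with length 4

4


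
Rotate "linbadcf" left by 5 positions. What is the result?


Input: "linbadcf", rotate left by 5
First 5 characters: "linba"
Remaining characters: "dcf"
Concatenate remaining + first: "dcf" + "linba" = "dcflinba"

dcflinba


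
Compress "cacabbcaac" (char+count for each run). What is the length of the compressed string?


Input: cacabbcaac
Runs:
  'c' x 1 => "c1"
  'a' x 1 => "a1"
  'c' x 1 => "c1"
  'a' x 1 => "a1"
  'b' x 2 => "b2"
  'c' x 1 => "c1"
  'a' x 2 => "a2"
  'c' x 1 => "c1"
Compressed: "c1a1c1a1b2c1a2c1"
Compressed length: 16

16


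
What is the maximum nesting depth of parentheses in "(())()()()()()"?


Input: "(())()()()()()"
Tracking depth:
  Position 0 '(': depth becomes 1
  Position 1 '(': depth becomes 2
  Position 2 ')': depth becomes 1
  Position 3 ')': depth becomes 0
  Position 4 '(': depth becomes 1
  Position 5 ')': depth becomes 0
  Position 6 '(': depth becomes 1
  Position 7 ')': depth becomes 0
  Position 8 '(': depth becomes 1
  Position 9 ')': depth becomes 0
  Position 10 '(': depth becomes 1
  Position 11 ')': depth becomes 0
  Position 12 '(': depth becomes 1
  Position 13 ')': depth becomes 0
Maximum depth reached: 2

2


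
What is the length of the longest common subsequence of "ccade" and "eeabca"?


LCS of "ccade" and "eeabca"
DP table:
           e    e    a    b    c    a
      0    0    0    0    0    0    0
  c   0    0    0    0    0    1    1
  c   0    0    0    0    0    1    1
  a   0    0    0    1    1    1    2
  d   0    0    0    1    1    1    2
  e   0    1    1    1    1    1    2
LCS length = dp[5][6] = 2

2


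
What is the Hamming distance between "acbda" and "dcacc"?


Comparing "acbda" and "dcacc" position by position:
  Position 0: 'a' vs 'd' => differ
  Position 1: 'c' vs 'c' => same
  Position 2: 'b' vs 'a' => differ
  Position 3: 'd' vs 'c' => differ
  Position 4: 'a' vs 'c' => differ
Total differences (Hamming distance): 4

4


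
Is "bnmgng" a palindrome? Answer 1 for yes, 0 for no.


Input: bnmgng
Reversed: gngmnb
  Compare pos 0 ('b') with pos 5 ('g'): MISMATCH
  Compare pos 1 ('n') with pos 4 ('n'): match
  Compare pos 2 ('m') with pos 3 ('g'): MISMATCH
Result: not a palindrome

0


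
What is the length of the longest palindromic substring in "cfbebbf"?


Input: "cfbebbf"
Checking substrings for palindromes:
  [2:5] "beb" (len 3) => palindrome
  [4:6] "bb" (len 2) => palindrome
Longest palindromic substring: "beb" with length 3

3


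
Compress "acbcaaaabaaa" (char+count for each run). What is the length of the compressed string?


Input: acbcaaaabaaa
Runs:
  'a' x 1 => "a1"
  'c' x 1 => "c1"
  'b' x 1 => "b1"
  'c' x 1 => "c1"
  'a' x 4 => "a4"
  'b' x 1 => "b1"
  'a' x 3 => "a3"
Compressed: "a1c1b1c1a4b1a3"
Compressed length: 14

14


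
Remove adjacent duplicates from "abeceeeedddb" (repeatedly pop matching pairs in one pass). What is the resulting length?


Input: abeceeeedddb
Stack-based adjacent duplicate removal:
  Read 'a': push. Stack: a
  Read 'b': push. Stack: ab
  Read 'e': push. Stack: abe
  Read 'c': push. Stack: abec
  Read 'e': push. Stack: abece
  Read 'e': matches stack top 'e' => pop. Stack: abec
  Read 'e': push. Stack: abece
  Read 'e': matches stack top 'e' => pop. Stack: abec
  Read 'd': push. Stack: abecd
  Read 'd': matches stack top 'd' => pop. Stack: abec
  Read 'd': push. Stack: abecd
  Read 'b': push. Stack: abecdb
Final stack: "abecdb" (length 6)

6


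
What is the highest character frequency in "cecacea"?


Input: cecacea
Character counts:
  'a': 2
  'c': 3
  'e': 2
Maximum frequency: 3

3
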